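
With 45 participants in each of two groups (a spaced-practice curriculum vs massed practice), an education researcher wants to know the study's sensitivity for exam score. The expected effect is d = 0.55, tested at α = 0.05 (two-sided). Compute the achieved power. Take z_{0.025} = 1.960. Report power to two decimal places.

power ≈ 0.74

For two equal groups, power = Φ(d·√(n/2) − z_{α/2}).
d·√(n/2) = 0.55 × √(45/2) = 0.55 × 4.743 = 2.609.
z_β = 2.609 − 1.960 = 0.649.
Power = Φ(0.649) = 0.742.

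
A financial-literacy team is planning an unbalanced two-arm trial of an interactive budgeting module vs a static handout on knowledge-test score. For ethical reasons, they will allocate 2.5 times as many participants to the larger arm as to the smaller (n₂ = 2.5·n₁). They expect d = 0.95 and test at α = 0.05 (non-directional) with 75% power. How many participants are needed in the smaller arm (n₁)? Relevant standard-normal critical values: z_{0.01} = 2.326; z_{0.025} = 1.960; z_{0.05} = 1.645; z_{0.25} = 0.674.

n₁ = 11

With allocation ratio k = n₂/n₁ = 2.5, Var(x̄₁−x̄₂) = σ²(1/n₁ + 1/(k·n₁)) = σ²·(k+1)/(k·n₁).
So n₁ = (1 + 1/k)·((z_{α/2} + z_β)/d)² = 1.400 × (2.634/0.95)².
n₁ = 1.400 × 7.69 = 10.8.
Round up: n₁ = 11, giving n₂ = ⌈2.5 × 11⌉ = ⌈27.5⌉ = 28.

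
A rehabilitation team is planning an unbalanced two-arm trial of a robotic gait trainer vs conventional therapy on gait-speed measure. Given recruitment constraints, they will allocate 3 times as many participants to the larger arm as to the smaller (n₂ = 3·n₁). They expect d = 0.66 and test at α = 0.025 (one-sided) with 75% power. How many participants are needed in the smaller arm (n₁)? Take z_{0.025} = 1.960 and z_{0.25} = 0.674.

With allocation ratio k = n₂/n₁ = 3, Var(x̄₁−x̄₂) = σ²(1/n₁ + 1/(k·n₁)) = σ²·(k+1)/(k·n₁).
So n₁ = (1 + 1/k)·((z_{α} + z_β)/d)² = 1.333 × (2.634/0.66)².
n₁ = 1.333 × 15.93 = 21.2.
Round up: n₁ = 22, giving n₂ = 3 × 22 = 66.

n₁ = 22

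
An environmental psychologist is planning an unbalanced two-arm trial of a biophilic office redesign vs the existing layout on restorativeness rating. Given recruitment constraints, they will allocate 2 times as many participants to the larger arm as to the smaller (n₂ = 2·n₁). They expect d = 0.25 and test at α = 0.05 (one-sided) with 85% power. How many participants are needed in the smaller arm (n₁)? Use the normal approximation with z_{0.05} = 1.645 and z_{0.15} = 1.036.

n₁ = 173

With allocation ratio k = n₂/n₁ = 2, Var(x̄₁−x̄₂) = σ²(1/n₁ + 1/(k·n₁)) = σ²·(k+1)/(k·n₁).
So n₁ = (1 + 1/k)·((z_{α} + z_β)/d)² = 1.500 × (2.681/0.25)².
n₁ = 1.500 × 115.00 = 172.5.
Round up: n₁ = 173, giving n₂ = 2 × 173 = 346.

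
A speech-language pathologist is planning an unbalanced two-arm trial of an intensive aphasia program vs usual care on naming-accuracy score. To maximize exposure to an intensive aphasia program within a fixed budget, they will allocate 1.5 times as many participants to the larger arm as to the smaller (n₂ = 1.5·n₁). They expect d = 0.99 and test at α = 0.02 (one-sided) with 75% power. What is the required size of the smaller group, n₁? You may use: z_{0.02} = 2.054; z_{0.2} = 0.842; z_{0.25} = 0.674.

n₁ = 13

With allocation ratio k = n₂/n₁ = 1.5, Var(x̄₁−x̄₂) = σ²(1/n₁ + 1/(k·n₁)) = σ²·(k+1)/(k·n₁).
So n₁ = (1 + 1/k)·((z_{α} + z_β)/d)² = 1.667 × (2.728/0.99)².
n₁ = 1.667 × 7.59 = 12.7.
Round up: n₁ = 13, giving n₂ = ⌈1.5 × 13⌉ = ⌈19.5⌉ = 20.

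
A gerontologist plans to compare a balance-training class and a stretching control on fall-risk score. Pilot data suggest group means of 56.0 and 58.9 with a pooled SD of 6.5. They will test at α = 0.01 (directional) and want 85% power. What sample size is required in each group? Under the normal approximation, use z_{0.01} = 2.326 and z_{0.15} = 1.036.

n = 114 per group

Cohen's d = |M₁ − M₂| / SD_pooled = |56.0 − 58.9| / 6.5 = 2.9 / 6.5 = 0.446.
For two independent groups with equal n: n = 2·((z_{α} + z_β) / d)².
z_{α} + z_β = 2.326 + 1.036 = 3.362.
n = 2 × (3.362 / 0.446)² = 2 × 7.538² = 2 × 56.82 = 113.6.
Round up to the next whole participant.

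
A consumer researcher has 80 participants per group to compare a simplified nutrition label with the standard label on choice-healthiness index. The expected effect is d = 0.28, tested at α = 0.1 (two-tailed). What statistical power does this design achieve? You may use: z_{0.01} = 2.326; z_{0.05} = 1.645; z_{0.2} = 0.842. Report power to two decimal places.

power ≈ 0.55

For two equal groups, power = Φ(d·√(n/2) − z_{α/2}).
d·√(n/2) = 0.28 × √(80/2) = 0.28 × 6.325 = 1.771.
z_β = 1.771 − 1.645 = 0.126.
Power = Φ(0.126) = 0.550.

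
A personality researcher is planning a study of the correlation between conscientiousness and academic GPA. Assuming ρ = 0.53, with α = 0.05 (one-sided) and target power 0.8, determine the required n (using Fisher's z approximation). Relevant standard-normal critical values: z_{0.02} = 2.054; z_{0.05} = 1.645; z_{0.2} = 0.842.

n = 21

Fisher's z: C = ½·ln((1+r)/(1−r)) = ½·ln(3.2553) = 0.5901.
n = ((z_{α} + z_β)/C)² + 3.
(1.645 + 0.842) / 0.5901 = 2.487 / 0.5901 = 4.215.
n = 4.215² + 3 = 17.76 + 3 = 20.8.
Round up.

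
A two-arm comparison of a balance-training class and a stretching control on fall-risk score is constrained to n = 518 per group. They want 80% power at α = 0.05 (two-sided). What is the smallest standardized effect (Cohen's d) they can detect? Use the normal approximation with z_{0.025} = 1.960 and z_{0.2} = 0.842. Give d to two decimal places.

d_min ≈ 0.17

For two independent groups of n = 518 each: d_min = (z_{α/2} + z_β)·√(2/n).
z-sum = 1.960 + 0.842 = 2.802.
d_min = 2.802 × √(2/518) = 2.802 × 0.0621 = 0.174.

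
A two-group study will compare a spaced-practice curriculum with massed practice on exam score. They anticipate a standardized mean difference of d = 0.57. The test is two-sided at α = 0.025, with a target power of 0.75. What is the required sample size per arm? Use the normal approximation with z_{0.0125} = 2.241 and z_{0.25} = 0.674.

n = 53 per group

For two independent groups with equal n: n = 2·((z_{α/2} + z_β) / d)².
z_{α/2} + z_β = 2.241 + 0.674 = 2.915.
n = 2 × (2.915 / 0.57)² = 2 × 5.114² = 2 × 26.15 = 52.3.
Round up to the next whole participant.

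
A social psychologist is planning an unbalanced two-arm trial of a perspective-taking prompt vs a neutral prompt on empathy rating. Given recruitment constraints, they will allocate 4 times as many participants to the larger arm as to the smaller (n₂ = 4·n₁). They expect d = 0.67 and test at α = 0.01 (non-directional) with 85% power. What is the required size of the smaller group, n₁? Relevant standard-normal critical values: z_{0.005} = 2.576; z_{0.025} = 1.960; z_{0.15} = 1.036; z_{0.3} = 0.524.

n₁ = 37

With allocation ratio k = n₂/n₁ = 4, Var(x̄₁−x̄₂) = σ²(1/n₁ + 1/(k·n₁)) = σ²·(k+1)/(k·n₁).
So n₁ = (1 + 1/k)·((z_{α/2} + z_β)/d)² = 1.250 × (3.612/0.67)².
n₁ = 1.250 × 29.06 = 36.3.
Round up: n₁ = 37, giving n₂ = 4 × 37 = 148.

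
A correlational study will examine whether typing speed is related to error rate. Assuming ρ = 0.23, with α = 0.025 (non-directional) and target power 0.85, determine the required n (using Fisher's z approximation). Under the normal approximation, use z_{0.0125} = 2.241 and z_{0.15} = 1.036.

Fisher's z: C = ½·ln((1+r)/(1−r)) = ½·ln(1.5974) = 0.2342.
n = ((z_{α/2} + z_β)/C)² + 3.
(2.241 + 1.036) / 0.2342 = 3.277 / 0.2342 = 13.992.
n = 13.992² + 3 = 195.78 + 3 = 198.8.
Round up.

n = 199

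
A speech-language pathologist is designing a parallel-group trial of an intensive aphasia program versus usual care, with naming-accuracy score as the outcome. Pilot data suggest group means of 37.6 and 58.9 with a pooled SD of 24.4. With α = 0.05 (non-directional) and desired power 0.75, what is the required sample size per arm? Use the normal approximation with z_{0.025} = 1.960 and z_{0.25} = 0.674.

n = 19 per group

Cohen's d = |M₁ − M₂| / SD_pooled = |37.6 − 58.9| / 24.4 = 21.3 / 24.4 = 0.873.
For two independent groups with equal n: n = 2·((z_{α/2} + z_β) / d)².
z_{α/2} + z_β = 1.960 + 0.674 = 2.634.
n = 2 × (2.634 / 0.873)² = 2 × 3.017² = 2 × 9.10 = 18.2.
Round up to the next whole participant.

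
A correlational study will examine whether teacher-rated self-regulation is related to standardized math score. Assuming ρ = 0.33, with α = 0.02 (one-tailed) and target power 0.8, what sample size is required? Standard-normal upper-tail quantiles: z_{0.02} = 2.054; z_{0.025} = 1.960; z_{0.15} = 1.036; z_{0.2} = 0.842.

n = 75

Fisher's z: C = ½·ln((1+r)/(1−r)) = ½·ln(1.9851) = 0.3428.
n = ((z_{α} + z_β)/C)² + 3.
(2.054 + 0.842) / 0.3428 = 2.896 / 0.3428 = 8.448.
n = 8.448² + 3 = 71.37 + 3 = 74.4.
Round up.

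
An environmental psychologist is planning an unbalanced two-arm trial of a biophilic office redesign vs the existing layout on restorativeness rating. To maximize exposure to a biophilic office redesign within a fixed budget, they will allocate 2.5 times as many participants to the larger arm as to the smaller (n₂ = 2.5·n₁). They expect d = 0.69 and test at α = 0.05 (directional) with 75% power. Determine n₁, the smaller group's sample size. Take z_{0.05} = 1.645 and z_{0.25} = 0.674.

n₁ = 16

With allocation ratio k = n₂/n₁ = 2.5, Var(x̄₁−x̄₂) = σ²(1/n₁ + 1/(k·n₁)) = σ²·(k+1)/(k·n₁).
So n₁ = (1 + 1/k)·((z_{α} + z_β)/d)² = 1.400 × (2.319/0.69)².
n₁ = 1.400 × 11.30 = 15.8.
Round up: n₁ = 16, giving n₂ = 2.5 × 16 = 40.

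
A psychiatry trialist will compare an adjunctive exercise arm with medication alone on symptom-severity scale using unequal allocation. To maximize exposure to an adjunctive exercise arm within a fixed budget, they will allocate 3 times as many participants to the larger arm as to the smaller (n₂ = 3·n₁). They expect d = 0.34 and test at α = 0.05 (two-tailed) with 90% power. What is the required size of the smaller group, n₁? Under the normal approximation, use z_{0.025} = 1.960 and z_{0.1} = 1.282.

n₁ = 122

With allocation ratio k = n₂/n₁ = 3, Var(x̄₁−x̄₂) = σ²(1/n₁ + 1/(k·n₁)) = σ²·(k+1)/(k·n₁).
So n₁ = (1 + 1/k)·((z_{α/2} + z_β)/d)² = 1.333 × (3.242/0.34)².
n₁ = 1.333 × 90.92 = 121.2.
Round up: n₁ = 122, giving n₂ = 3 × 122 = 366.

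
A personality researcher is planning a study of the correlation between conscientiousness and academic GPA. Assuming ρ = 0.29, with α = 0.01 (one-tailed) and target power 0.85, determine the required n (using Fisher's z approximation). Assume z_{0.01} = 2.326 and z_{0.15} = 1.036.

n = 130

Fisher's z: C = ½·ln((1+r)/(1−r)) = ½·ln(1.8169) = 0.2986.
n = ((z_{α} + z_β)/C)² + 3.
(2.326 + 1.036) / 0.2986 = 3.362 / 0.2986 = 11.259.
n = 11.259² + 3 = 126.77 + 3 = 129.8.
Round up.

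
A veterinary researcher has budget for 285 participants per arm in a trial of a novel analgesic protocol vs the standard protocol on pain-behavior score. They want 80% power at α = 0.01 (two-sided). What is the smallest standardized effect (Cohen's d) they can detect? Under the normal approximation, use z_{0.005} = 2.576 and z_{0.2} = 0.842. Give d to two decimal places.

For two independent groups of n = 285 each: d_min = (z_{α/2} + z_β)·√(2/n).
z-sum = 2.576 + 0.842 = 3.418.
d_min = 3.418 × √(2/285) = 3.418 × 0.0838 = 0.286.

d_min ≈ 0.29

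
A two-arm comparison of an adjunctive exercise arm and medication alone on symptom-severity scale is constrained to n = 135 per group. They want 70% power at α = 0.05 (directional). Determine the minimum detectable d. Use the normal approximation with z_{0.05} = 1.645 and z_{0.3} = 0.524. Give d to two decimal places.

For two independent groups of n = 135 each: d_min = (z_{α} + z_β)·√(2/n).
z-sum = 1.645 + 0.524 = 2.169.
d_min = 2.169 × √(2/135) = 2.169 × 0.1217 = 0.264.

d_min ≈ 0.26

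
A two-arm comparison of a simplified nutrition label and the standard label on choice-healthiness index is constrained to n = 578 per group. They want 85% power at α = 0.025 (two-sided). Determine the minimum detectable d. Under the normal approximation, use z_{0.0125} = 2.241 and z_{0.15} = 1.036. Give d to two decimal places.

d_min ≈ 0.19

For two independent groups of n = 578 each: d_min = (z_{α/2} + z_β)·√(2/n).
z-sum = 2.241 + 1.036 = 3.277.
d_min = 3.277 × √(2/578) = 3.277 × 0.0588 = 0.193.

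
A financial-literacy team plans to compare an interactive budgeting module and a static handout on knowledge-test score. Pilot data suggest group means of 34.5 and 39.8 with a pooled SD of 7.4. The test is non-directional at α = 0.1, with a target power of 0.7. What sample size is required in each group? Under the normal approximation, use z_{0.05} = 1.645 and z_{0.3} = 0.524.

Cohen's d = |M₁ − M₂| / SD_pooled = |34.5 − 39.8| / 7.4 = 5.3 / 7.4 = 0.716.
For two independent groups with equal n: n = 2·((z_{α/2} + z_β) / d)².
z_{α/2} + z_β = 1.645 + 0.524 = 2.169.
n = 2 × (2.169 / 0.716)² = 2 × 3.029² = 2 × 9.18 = 18.4.
Round up to the next whole participant.

n = 19 per group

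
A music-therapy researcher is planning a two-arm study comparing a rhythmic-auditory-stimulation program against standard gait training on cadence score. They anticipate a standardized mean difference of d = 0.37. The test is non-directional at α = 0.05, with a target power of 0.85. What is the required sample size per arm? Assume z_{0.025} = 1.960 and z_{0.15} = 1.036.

For two independent groups with equal n: n = 2·((z_{α/2} + z_β) / d)².
z_{α/2} + z_β = 1.960 + 1.036 = 2.996.
n = 2 × (2.996 / 0.37)² = 2 × 8.097² = 2 × 65.57 = 131.1.
Round up to the next whole participant.

n = 132 per group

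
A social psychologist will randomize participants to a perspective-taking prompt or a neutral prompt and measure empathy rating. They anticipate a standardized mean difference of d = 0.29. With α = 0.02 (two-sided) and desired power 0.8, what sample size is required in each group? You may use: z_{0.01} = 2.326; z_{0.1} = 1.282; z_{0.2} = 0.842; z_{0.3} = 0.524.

n = 239 per group

For two independent groups with equal n: n = 2·((z_{α/2} + z_β) / d)².
z_{α/2} + z_β = 2.326 + 0.842 = 3.168.
n = 2 × (3.168 / 0.29)² = 2 × 10.924² = 2 × 119.34 = 238.7.
Round up to the next whole participant.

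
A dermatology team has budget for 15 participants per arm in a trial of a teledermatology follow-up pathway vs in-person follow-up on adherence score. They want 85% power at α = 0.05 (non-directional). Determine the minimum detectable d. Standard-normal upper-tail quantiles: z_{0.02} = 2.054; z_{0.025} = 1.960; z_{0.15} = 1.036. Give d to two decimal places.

For two independent groups of n = 15 each: d_min = (z_{α/2} + z_β)·√(2/n).
z-sum = 1.960 + 1.036 = 2.996.
d_min = 2.996 × √(2/15) = 2.996 × 0.3651 = 1.094.

d_min ≈ 1.09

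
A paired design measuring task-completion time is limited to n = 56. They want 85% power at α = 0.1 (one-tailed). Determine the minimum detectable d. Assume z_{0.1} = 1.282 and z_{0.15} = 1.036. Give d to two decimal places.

For a single sample (or paired design) of n = 56: d_min = (z_{α} + z_β)/√n.
z-sum = 1.282 + 1.036 = 2.318.
d_min = 2.318 / √56 = 2.318 / 7.483 = 0.310.

d_min ≈ 0.31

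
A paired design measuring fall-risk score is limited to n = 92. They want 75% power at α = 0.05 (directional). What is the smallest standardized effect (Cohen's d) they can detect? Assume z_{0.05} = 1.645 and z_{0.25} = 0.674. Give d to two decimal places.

d_min ≈ 0.24

For a single sample (or paired design) of n = 92: d_min = (z_{α} + z_β)/√n.
z-sum = 1.645 + 0.674 = 2.319.
d_min = 2.319 / √92 = 2.319 / 9.592 = 0.242.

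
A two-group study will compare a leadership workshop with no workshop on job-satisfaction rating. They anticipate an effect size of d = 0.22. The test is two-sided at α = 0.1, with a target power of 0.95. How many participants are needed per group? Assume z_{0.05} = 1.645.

For two independent groups with equal n: n = 2·((z_{α/2} + z_β) / d)².
z_{α/2} + z_β = 1.645 + 1.645 = 3.290.
n = 2 × (3.290 / 0.22)² = 2 × 14.955² = 2 × 223.64 = 447.3.
Round up to the next whole participant.

n = 448 per group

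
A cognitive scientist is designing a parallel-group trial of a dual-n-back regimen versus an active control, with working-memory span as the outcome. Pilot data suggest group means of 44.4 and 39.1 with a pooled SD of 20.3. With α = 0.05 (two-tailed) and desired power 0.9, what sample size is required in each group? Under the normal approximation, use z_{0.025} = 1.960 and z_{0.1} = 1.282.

Cohen's d = |M₁ − M₂| / SD_pooled = |44.4 − 39.1| / 20.3 = 5.3 / 20.3 = 0.261.
For two independent groups with equal n: n = 2·((z_{α/2} + z_β) / d)².
z_{α/2} + z_β = 1.960 + 1.282 = 3.242.
n = 2 × (3.242 / 0.261)² = 2 × 12.421² = 2 × 154.29 = 308.6.
Round up to the next whole participant.

n = 309 per group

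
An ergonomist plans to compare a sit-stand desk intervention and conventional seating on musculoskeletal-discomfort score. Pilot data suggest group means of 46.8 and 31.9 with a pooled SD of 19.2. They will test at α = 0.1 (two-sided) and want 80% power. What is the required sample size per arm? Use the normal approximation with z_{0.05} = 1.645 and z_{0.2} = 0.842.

n = 21 per group

Cohen's d = |M₁ − M₂| / SD_pooled = |46.8 − 31.9| / 19.2 = 14.9 / 19.2 = 0.776.
For two independent groups with equal n: n = 2·((z_{α/2} + z_β) / d)².
z_{α/2} + z_β = 1.645 + 0.842 = 2.487.
n = 2 × (2.487 / 0.776)² = 2 × 3.205² = 2 × 10.27 = 20.5.
Round up to the next whole participant.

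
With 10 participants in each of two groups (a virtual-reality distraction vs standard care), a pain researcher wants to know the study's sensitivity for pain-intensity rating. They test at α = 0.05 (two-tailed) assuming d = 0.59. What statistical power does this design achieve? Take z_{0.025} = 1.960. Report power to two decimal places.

power ≈ 0.26

For two equal groups, power = Φ(d·√(n/2) − z_{α/2}).
d·√(n/2) = 0.59 × √(10/2) = 0.59 × 2.236 = 1.319.
z_β = 1.319 − 1.960 = -0.641.
Power = Φ(-0.641) = 0.261.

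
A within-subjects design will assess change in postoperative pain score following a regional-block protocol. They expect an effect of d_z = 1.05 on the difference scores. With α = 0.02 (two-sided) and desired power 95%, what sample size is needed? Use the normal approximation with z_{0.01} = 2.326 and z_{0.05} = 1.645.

n = 15 pairs

For a paired (one-sample on differences) test: n = ((z_{α/2} + z_β) / d)².
z_{α/2} + z_β = 2.326 + 1.645 = 3.971.
n = (3.971 / 1.05)² = 3.782² = 14.30.
Round up.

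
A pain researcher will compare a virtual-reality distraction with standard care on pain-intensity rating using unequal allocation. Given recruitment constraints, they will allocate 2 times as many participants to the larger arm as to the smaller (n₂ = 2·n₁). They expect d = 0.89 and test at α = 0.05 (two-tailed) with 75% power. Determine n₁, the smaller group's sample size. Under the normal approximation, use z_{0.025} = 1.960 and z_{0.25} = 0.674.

n₁ = 14

With allocation ratio k = n₂/n₁ = 2, Var(x̄₁−x̄₂) = σ²(1/n₁ + 1/(k·n₁)) = σ²·(k+1)/(k·n₁).
So n₁ = (1 + 1/k)·((z_{α/2} + z_β)/d)² = 1.500 × (2.634/0.89)².
n₁ = 1.500 × 8.76 = 13.1.
Round up: n₁ = 14, giving n₂ = 2 × 14 = 28.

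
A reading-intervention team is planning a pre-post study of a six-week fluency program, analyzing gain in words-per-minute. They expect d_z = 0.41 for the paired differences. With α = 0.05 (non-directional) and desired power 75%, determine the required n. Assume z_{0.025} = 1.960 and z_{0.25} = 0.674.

For a paired (one-sample on differences) test: n = ((z_{α/2} + z_β) / d)².
z_{α/2} + z_β = 1.960 + 0.674 = 2.634.
n = (2.634 / 0.41)² = 6.424² = 41.27.
Round up.

n = 42 pairs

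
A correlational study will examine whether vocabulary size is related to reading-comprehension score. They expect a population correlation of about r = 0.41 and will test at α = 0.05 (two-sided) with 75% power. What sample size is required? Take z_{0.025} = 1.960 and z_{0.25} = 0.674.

n = 40

Fisher's z: C = ½·ln((1+r)/(1−r)) = ½·ln(2.3898) = 0.4356.
n = ((z_{α/2} + z_β)/C)² + 3.
(1.960 + 0.674) / 0.4356 = 2.634 / 0.4356 = 6.047.
n = 6.047² + 3 = 36.56 + 3 = 39.6.
Round up.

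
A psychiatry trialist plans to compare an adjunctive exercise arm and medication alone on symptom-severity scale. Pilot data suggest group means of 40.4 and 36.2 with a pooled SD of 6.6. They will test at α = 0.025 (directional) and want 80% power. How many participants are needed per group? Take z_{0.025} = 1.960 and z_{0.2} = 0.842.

n = 39 per group

Cohen's d = |M₁ − M₂| / SD_pooled = |40.4 − 36.2| / 6.6 = 4.2 / 6.6 = 0.636.
For two independent groups with equal n: n = 2·((z_{α} + z_β) / d)².
z_{α} + z_β = 1.960 + 0.842 = 2.802.
n = 2 × (2.802 / 0.636)² = 2 × 4.406² = 2 × 19.41 = 38.8.
Round up to the next whole participant.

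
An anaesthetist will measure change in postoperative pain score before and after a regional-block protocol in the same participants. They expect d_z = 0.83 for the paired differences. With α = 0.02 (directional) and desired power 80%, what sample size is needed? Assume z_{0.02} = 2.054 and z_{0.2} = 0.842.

n = 13 pairs

For a paired (one-sample on differences) test: n = ((z_{α} + z_β) / d)².
z_{α} + z_β = 2.054 + 0.842 = 2.896.
n = (2.896 / 0.83)² = 3.489² = 12.17.
Round up.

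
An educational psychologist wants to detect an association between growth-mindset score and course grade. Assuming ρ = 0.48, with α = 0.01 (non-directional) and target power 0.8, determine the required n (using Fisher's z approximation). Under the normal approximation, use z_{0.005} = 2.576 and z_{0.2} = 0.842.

Fisher's z: C = ½·ln((1+r)/(1−r)) = ½·ln(2.8462) = 0.5230.
n = ((z_{α/2} + z_β)/C)² + 3.
(2.576 + 0.842) / 0.5230 = 3.418 / 0.5230 = 6.535.
n = 6.535² + 3 = 42.71 + 3 = 45.7.
Round up.

n = 46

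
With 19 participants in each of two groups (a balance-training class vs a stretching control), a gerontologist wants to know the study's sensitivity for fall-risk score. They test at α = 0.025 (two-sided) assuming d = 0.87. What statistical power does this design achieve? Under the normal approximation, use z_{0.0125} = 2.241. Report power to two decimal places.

power ≈ 0.67

For two equal groups, power = Φ(d·√(n/2) − z_{α/2}).
d·√(n/2) = 0.87 × √(19/2) = 0.87 × 3.082 = 2.682.
z_β = 2.682 − 2.241 = 0.441.
Power = Φ(0.441) = 0.670.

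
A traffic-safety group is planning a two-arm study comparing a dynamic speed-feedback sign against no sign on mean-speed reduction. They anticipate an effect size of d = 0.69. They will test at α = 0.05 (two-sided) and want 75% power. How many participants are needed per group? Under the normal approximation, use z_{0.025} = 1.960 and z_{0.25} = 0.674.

For two independent groups with equal n: n = 2·((z_{α/2} + z_β) / d)².
z_{α/2} + z_β = 1.960 + 0.674 = 2.634.
n = 2 × (2.634 / 0.69)² = 2 × 3.817² = 2 × 14.57 = 29.1.
Round up to the next whole participant.

n = 30 per group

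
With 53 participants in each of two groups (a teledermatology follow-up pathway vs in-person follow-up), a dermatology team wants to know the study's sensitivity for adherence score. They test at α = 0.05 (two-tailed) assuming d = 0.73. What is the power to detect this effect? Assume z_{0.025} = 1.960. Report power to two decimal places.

For two equal groups, power = Φ(d·√(n/2) − z_{α/2}).
d·√(n/2) = 0.73 × √(53/2) = 0.73 × 5.148 = 3.758.
z_β = 3.758 − 1.960 = 1.798.
Power = Φ(1.798) = 0.964.

power ≈ 0.96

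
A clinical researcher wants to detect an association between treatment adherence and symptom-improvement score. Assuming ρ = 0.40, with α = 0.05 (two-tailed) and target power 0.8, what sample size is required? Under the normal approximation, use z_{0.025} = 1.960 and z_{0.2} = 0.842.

Fisher's z: C = ½·ln((1+r)/(1−r)) = ½·ln(2.3333) = 0.4236.
n = ((z_{α/2} + z_β)/C)² + 3.
(1.960 + 0.842) / 0.4236 = 2.802 / 0.4236 = 6.615.
n = 6.615² + 3 = 43.75 + 3 = 46.8.
Round up.

n = 47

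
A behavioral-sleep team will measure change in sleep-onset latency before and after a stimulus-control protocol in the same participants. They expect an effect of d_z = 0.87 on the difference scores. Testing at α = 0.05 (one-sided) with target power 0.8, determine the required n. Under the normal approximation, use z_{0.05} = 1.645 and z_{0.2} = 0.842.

n = 9 pairs

For a paired (one-sample on differences) test: n = ((z_{α} + z_β) / d)².
z_{α} + z_β = 1.645 + 0.842 = 2.487.
n = (2.487 / 0.87)² = 2.859² = 8.17.
Round up.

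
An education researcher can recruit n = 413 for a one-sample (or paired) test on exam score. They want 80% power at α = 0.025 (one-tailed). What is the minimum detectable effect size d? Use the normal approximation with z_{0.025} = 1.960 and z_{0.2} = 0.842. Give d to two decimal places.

d_min ≈ 0.14

For a single sample (or paired design) of n = 413: d_min = (z_{α} + z_β)/√n.
z-sum = 1.960 + 0.842 = 2.802.
d_min = 2.802 / √413 = 2.802 / 20.322 = 0.138.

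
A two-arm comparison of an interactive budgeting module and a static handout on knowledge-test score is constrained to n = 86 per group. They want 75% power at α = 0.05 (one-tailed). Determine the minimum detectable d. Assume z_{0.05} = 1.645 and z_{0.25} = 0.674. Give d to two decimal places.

d_min ≈ 0.35

For two independent groups of n = 86 each: d_min = (z_{α} + z_β)·√(2/n).
z-sum = 1.645 + 0.674 = 2.319.
d_min = 2.319 × √(2/86) = 2.319 × 0.1525 = 0.354.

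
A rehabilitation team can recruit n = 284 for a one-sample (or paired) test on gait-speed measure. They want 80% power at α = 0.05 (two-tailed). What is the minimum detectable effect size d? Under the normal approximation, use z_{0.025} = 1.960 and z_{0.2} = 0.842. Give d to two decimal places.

For a single sample (or paired design) of n = 284: d_min = (z_{α/2} + z_β)/√n.
z-sum = 1.960 + 0.842 = 2.802.
d_min = 2.802 / √284 = 2.802 / 16.852 = 0.166.

d_min ≈ 0.17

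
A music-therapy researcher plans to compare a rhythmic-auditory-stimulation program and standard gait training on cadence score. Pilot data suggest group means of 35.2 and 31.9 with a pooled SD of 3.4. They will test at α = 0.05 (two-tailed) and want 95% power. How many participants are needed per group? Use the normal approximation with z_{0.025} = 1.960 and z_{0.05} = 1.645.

Cohen's d = |M₁ − M₂| / SD_pooled = |35.2 − 31.9| / 3.4 = 3.3 / 3.4 = 0.971.
For two independent groups with equal n: n = 2·((z_{α/2} + z_β) / d)².
z_{α/2} + z_β = 1.960 + 1.645 = 3.605.
n = 2 × (3.605 / 0.971)² = 2 × 3.713² = 2 × 13.78 = 27.6.
Round up to the next whole participant.

n = 28 per group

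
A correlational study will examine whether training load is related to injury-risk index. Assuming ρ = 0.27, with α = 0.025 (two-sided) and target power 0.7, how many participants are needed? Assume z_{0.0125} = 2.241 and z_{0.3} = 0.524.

n = 103

Fisher's z: C = ½·ln((1+r)/(1−r)) = ½·ln(1.7397) = 0.2769.
n = ((z_{α/2} + z_β)/C)² + 3.
(2.241 + 0.524) / 0.2769 = 2.765 / 0.2769 = 9.986.
n = 9.986² + 3 = 99.71 + 3 = 102.7.
Round up.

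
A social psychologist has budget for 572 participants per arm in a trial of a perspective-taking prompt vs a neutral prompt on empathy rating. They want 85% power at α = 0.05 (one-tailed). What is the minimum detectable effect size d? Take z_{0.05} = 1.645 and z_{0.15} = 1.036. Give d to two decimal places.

For two independent groups of n = 572 each: d_min = (z_{α} + z_β)·√(2/n).
z-sum = 1.645 + 1.036 = 2.681.
d_min = 2.681 × √(2/572) = 2.681 × 0.0591 = 0.159.

d_min ≈ 0.16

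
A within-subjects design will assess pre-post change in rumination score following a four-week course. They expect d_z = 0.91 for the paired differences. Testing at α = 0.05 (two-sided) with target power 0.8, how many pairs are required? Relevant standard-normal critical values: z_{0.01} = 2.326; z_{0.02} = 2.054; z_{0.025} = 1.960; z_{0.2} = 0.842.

For a paired (one-sample on differences) test: n = ((z_{α/2} + z_β) / d)².
z_{α/2} + z_β = 1.960 + 0.842 = 2.802.
n = (2.802 / 0.91)² = 3.079² = 9.48.
Round up.

n = 10 pairs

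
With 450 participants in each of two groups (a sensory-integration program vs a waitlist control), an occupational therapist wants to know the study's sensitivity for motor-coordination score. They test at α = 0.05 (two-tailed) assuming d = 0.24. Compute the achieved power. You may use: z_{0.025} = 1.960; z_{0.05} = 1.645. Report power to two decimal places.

power ≈ 0.95

For two equal groups, power = Φ(d·√(n/2) − z_{α/2}).
d·√(n/2) = 0.24 × √(450/2) = 0.24 × 15.000 = 3.600.
z_β = 3.600 − 1.960 = 1.640.
Power = Φ(1.640) = 0.949.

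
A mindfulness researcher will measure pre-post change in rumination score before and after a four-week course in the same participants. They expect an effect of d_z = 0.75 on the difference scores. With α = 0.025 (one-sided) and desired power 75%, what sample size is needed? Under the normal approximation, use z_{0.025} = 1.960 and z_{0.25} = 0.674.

n = 13 pairs

For a paired (one-sample on differences) test: n = ((z_{α} + z_β) / d)².
z_{α} + z_β = 1.960 + 0.674 = 2.634.
n = (2.634 / 0.75)² = 3.512² = 12.33.
Round up.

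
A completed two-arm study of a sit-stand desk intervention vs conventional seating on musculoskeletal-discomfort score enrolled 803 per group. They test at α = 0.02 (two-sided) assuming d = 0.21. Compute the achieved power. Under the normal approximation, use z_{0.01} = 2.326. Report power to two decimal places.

power ≈ 0.97

For two equal groups, power = Φ(d·√(n/2) − z_{α/2}).
d·√(n/2) = 0.21 × √(803/2) = 0.21 × 20.037 = 4.208.
z_β = 4.208 − 2.326 = 1.882.
Power = Φ(1.882) = 0.970.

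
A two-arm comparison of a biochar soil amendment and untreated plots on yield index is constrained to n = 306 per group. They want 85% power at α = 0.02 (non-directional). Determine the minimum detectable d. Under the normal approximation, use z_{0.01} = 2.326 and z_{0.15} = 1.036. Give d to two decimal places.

d_min ≈ 0.27

For two independent groups of n = 306 each: d_min = (z_{α/2} + z_β)·√(2/n).
z-sum = 2.326 + 1.036 = 3.362.
d_min = 3.362 × √(2/306) = 3.362 × 0.0808 = 0.272.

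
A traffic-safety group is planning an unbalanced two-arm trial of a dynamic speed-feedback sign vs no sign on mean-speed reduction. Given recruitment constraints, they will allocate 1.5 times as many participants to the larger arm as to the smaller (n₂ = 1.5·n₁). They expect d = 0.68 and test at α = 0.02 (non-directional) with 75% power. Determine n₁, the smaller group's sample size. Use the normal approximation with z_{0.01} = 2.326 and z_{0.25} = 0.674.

n₁ = 33

With allocation ratio k = n₂/n₁ = 1.5, Var(x̄₁−x̄₂) = σ²(1/n₁ + 1/(k·n₁)) = σ²·(k+1)/(k·n₁).
So n₁ = (1 + 1/k)·((z_{α/2} + z_β)/d)² = 1.667 × (3.000/0.68)².
n₁ = 1.667 × 19.46 = 32.4.
Round up: n₁ = 33, giving n₂ = ⌈1.5 × 33⌉ = ⌈49.5⌉ = 50.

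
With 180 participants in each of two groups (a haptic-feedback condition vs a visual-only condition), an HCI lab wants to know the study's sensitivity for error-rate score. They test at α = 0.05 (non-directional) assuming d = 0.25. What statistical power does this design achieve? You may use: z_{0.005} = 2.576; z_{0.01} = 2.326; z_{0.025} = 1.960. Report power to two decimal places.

power ≈ 0.66

For two equal groups, power = Φ(d·√(n/2) − z_{α/2}).
d·√(n/2) = 0.25 × √(180/2) = 0.25 × 9.487 = 2.372.
z_β = 2.372 − 1.960 = 0.412.
Power = Φ(0.412) = 0.660.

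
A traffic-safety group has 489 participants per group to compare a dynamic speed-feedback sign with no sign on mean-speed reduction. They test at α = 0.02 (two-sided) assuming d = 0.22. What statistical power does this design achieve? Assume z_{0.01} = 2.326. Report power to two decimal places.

power ≈ 0.87

For two equal groups, power = Φ(d·√(n/2) − z_{α/2}).
d·√(n/2) = 0.22 × √(489/2) = 0.22 × 15.636 = 3.440.
z_β = 3.440 − 2.326 = 1.114.
Power = Φ(1.114) = 0.867.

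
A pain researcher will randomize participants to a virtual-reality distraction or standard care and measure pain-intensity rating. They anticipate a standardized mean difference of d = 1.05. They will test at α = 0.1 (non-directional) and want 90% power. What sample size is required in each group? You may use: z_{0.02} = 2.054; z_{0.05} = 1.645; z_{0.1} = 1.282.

n = 16 per group

For two independent groups with equal n: n = 2·((z_{α/2} + z_β) / d)².
z_{α/2} + z_β = 1.645 + 1.282 = 2.927.
n = 2 × (2.927 / 1.05)² = 2 × 2.788² = 2 × 7.77 = 15.5.
Round up to the next whole participant.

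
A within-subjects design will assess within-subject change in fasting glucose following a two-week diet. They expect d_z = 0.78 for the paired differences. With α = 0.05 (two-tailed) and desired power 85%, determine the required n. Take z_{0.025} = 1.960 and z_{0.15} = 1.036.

n = 15 pairs

For a paired (one-sample on differences) test: n = ((z_{α/2} + z_β) / d)².
z_{α/2} + z_β = 1.960 + 1.036 = 2.996.
n = (2.996 / 0.78)² = 3.841² = 14.75.
Round up.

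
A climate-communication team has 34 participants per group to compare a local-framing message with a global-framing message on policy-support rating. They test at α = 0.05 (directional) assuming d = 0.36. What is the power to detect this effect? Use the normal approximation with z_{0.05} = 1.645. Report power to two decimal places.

For two equal groups, power = Φ(d·√(n/2) − z_{α}).
d·√(n/2) = 0.36 × √(34/2) = 0.36 × 4.123 = 1.484.
z_β = 1.484 − 1.645 = -0.161.
Power = Φ(-0.161) = 0.436.

power ≈ 0.44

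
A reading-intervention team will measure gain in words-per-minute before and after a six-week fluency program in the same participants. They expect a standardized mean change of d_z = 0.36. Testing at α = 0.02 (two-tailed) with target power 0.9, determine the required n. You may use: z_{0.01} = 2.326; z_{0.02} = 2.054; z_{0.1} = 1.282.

n = 101 pairs

For a paired (one-sample on differences) test: n = ((z_{α/2} + z_β) / d)².
z_{α/2} + z_β = 2.326 + 1.282 = 3.608.
n = (3.608 / 0.36)² = 10.022² = 100.44.
Round up.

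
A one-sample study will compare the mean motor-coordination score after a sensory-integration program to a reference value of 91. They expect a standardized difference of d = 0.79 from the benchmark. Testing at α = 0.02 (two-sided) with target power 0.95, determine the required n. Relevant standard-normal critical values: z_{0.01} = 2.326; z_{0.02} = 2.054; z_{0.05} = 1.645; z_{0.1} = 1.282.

n = 26

For a one-sample test: n = ((z_{α/2} + z_β) / d)².
z_{α/2} + z_β = 2.326 + 1.645 = 3.971.
n = (3.971 / 0.79)² = 5.027² = 25.27.
Round up.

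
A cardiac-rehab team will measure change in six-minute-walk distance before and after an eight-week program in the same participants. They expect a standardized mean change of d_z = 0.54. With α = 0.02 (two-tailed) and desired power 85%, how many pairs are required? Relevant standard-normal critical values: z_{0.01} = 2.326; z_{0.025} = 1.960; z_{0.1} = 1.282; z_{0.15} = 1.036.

n = 39 pairs

For a paired (one-sample on differences) test: n = ((z_{α/2} + z_β) / d)².
z_{α/2} + z_β = 2.326 + 1.036 = 3.362.
n = (3.362 / 0.54)² = 6.226² = 38.76.
Round up.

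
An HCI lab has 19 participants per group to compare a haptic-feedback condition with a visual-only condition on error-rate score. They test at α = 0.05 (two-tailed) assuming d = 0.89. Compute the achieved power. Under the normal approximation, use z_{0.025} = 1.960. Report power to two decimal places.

power ≈ 0.78

For two equal groups, power = Φ(d·√(n/2) − z_{α/2}).
d·√(n/2) = 0.89 × √(19/2) = 0.89 × 3.082 = 2.743.
z_β = 2.743 − 1.960 = 0.783.
Power = Φ(0.783) = 0.783.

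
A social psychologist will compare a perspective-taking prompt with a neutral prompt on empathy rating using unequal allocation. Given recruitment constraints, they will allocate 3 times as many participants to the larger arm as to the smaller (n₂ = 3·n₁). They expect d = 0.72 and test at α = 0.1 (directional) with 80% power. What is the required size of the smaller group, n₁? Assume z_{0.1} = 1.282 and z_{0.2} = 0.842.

With allocation ratio k = n₂/n₁ = 3, Var(x̄₁−x̄₂) = σ²(1/n₁ + 1/(k·n₁)) = σ²·(k+1)/(k·n₁).
So n₁ = (1 + 1/k)·((z_{α} + z_β)/d)² = 1.333 × (2.124/0.72)².
n₁ = 1.333 × 8.70 = 11.6.
Round up: n₁ = 12, giving n₂ = 3 × 12 = 36.

n₁ = 12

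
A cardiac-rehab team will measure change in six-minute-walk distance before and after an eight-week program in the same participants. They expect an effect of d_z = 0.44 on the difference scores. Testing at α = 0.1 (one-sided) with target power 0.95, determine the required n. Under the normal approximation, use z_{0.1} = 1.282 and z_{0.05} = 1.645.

n = 45 pairs

For a paired (one-sample on differences) test: n = ((z_{α} + z_β) / d)².
z_{α} + z_β = 1.282 + 1.645 = 2.927.
n = (2.927 / 0.44)² = 6.652² = 44.25.
Round up.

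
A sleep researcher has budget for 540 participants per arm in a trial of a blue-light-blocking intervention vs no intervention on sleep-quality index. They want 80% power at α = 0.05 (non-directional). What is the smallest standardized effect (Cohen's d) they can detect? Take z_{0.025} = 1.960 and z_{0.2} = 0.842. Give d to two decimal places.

d_min ≈ 0.17

For two independent groups of n = 540 each: d_min = (z_{α/2} + z_β)·√(2/n).
z-sum = 1.960 + 0.842 = 2.802.
d_min = 2.802 × √(2/540) = 2.802 × 0.0609 = 0.171.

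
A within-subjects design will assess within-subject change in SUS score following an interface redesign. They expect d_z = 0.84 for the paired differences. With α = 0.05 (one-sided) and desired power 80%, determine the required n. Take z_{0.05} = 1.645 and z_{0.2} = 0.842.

n = 9 pairs

For a paired (one-sample on differences) test: n = ((z_{α} + z_β) / d)².
z_{α} + z_β = 1.645 + 0.842 = 2.487.
n = (2.487 / 0.84)² = 2.961² = 8.77.
Round up.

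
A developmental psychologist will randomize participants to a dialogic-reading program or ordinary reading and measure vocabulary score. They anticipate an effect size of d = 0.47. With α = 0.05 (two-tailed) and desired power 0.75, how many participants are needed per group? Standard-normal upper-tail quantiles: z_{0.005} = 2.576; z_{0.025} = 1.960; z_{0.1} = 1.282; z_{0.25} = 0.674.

For two independent groups with equal n: n = 2·((z_{α/2} + z_β) / d)².
z_{α/2} + z_β = 1.960 + 0.674 = 2.634.
n = 2 × (2.634 / 0.47)² = 2 × 5.604² = 2 × 31.41 = 62.8.
Round up to the next whole participant.

n = 63 per group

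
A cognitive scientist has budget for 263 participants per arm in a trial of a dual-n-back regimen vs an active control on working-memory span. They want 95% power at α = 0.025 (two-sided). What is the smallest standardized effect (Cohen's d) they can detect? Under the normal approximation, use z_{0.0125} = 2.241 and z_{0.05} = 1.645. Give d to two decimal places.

For two independent groups of n = 263 each: d_min = (z_{α/2} + z_β)·√(2/n).
z-sum = 2.241 + 1.645 = 3.886.
d_min = 3.886 × √(2/263) = 3.886 × 0.0872 = 0.339.

d_min ≈ 0.34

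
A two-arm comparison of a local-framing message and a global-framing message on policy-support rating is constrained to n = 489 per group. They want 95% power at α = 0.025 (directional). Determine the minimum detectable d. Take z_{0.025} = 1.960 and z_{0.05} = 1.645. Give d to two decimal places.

For two independent groups of n = 489 each: d_min = (z_{α} + z_β)·√(2/n).
z-sum = 1.960 + 1.645 = 3.605.
d_min = 3.605 × √(2/489) = 3.605 × 0.0640 = 0.231.

d_min ≈ 0.23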